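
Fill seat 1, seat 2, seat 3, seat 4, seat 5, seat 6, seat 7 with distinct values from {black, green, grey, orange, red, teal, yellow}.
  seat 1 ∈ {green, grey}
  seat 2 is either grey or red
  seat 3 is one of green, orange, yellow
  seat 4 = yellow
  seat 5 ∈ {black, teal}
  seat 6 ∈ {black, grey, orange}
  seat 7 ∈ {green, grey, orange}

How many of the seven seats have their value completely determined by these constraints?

seat 4 has just one choice, so seat 4 = yellow. So seat 3 can't be yellow.
The 6 still-open variables draw from only 6 values {black, green, grey, orange, red, teal}, so each is used; only seat 2 can be red, hence seat 2 = red.
The 5 still-open variables together cover exactly {black, green, grey, orange, teal} — 5 values for 5 variables — and teal appears only in seat 5's list, so seat 5 = teal.
The 4 still-open variables draw from only 4 values {black, green, grey, orange}, so each is used; only seat 6 can be black, hence seat 6 = black.
Determined: seat 2=red, seat 4=yellow, seat 5=teal, seat 6=black. The other seats each still have more than one consistent value. That makes 4.

4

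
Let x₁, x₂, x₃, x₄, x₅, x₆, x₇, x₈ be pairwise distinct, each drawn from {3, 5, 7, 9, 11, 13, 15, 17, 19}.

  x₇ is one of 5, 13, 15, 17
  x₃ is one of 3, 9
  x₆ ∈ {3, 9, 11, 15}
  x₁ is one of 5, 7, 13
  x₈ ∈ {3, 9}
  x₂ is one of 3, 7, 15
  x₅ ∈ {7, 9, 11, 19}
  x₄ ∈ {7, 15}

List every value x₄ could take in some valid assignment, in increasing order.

7, 15

x₃ and x₈ share exactly the 2 values {3, 9}; by pigeonhole those values go to them, so strike 3, 9 from x₂, x₅, x₆.
x₂ and x₄ between them cover only {7, 15} — a naked pair. Remove those values from x₁, x₅, x₆, x₇.
x₆ must be 11 (only option left). Eliminate 11 elsewhere: x₅.
x₅'s domain is down to {19}, so x₅ = 19.
No further eliminations apply; x₄ can still be any of 7, 15.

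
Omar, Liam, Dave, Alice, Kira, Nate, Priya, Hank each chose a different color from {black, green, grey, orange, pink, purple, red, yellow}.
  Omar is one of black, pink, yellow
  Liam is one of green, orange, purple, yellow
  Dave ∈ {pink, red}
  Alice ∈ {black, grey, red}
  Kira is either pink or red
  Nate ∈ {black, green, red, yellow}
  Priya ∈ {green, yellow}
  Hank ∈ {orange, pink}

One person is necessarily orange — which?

Hank

The 8 variables together cover exactly {black, green, grey, orange, pink, purple, red, yellow} — 8 values for 8 variables — and grey appears only in Alice's list, so Alice = grey.
The 7 still-open variables draw from only 7 values {black, green, orange, pink, purple, red, yellow}, so each is used; only Liam can be purple, hence Liam = purple.
Among the 6 still-open variables, orange fits only Hank (and all 6 values in {black, green, orange, pink, red, yellow} must be used), so Hank = orange.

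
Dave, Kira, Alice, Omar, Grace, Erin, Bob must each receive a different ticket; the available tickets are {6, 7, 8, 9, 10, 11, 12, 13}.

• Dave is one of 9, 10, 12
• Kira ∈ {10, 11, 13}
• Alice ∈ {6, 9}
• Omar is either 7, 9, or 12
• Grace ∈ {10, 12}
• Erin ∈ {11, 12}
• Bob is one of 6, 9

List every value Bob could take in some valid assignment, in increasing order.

6, 9

Among the 7 variables, 7 fits only Omar (and all 7 values in {6, 7, 9, 10, 11, 12, 13} must be used), so Omar = 7.
Among the 6 still-open variables, 13 fits only Kira (and all 6 values in {6, 9, 10, 11, 12, 13} must be used), so Kira = 13.
Among the 5 still-open variables, 11 fits only Erin (and all 5 values in {6, 9, 10, 11, 12} must be used), so Erin = 11.
Alice and Bob between them cover only {6, 9} — a naked pair. Remove those values from Dave.
No further eliminations apply; Bob can still be any of 6, 9.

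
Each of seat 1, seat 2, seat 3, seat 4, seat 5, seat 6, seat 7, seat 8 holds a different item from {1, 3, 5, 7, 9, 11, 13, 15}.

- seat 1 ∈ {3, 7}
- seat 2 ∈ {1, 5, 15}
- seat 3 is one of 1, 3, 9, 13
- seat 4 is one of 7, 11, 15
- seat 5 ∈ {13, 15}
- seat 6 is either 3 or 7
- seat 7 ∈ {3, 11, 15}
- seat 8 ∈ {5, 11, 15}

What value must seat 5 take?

Among the 8 variables, 9 fits only seat 3 (and all 8 values in {1, 3, 5, 7, 9, 11, 13, 15} must be used), so seat 3 = 9.
The 7 still-open variables together cover exactly {1, 3, 5, 7, 11, 13, 15} — 7 values for 7 variables — and 1 appears only in seat 2's list, so seat 2 = 1.
The 6 still-open variables draw from only 6 values {3, 5, 7, 11, 13, 15}, so each is used; only seat 8 can be 5, hence seat 8 = 5.
The 5 still-open variables draw from only 5 values {3, 7, 11, 13, 15}, so each is used; only seat 5 can be 13, hence seat 5 = 13.

13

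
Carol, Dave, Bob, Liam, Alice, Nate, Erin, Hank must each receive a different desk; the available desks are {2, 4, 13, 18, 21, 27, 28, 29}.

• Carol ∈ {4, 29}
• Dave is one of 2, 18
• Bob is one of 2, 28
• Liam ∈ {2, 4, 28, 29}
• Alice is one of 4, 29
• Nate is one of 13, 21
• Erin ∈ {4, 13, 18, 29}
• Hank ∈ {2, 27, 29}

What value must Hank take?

The 8 variables draw from only 8 values {2, 4, 13, 18, 21, 27, 28, 29}, so each is used; only Nate can be 21, hence Nate = 21.
Among the 7 still-open variables, 13 fits only Erin (and all 7 values in {2, 4, 13, 18, 27, 28, 29} must be used), so Erin = 13.
The 6 still-open variables together cover exactly {2, 4, 18, 27, 28, 29} — 6 values for 6 variables — and 18 appears only in Dave's list, so Dave = 18.
The 5 still-open variables draw from only 5 values {2, 4, 27, 28, 29}, so each is used; only Hank can be 27, hence Hank = 27.

27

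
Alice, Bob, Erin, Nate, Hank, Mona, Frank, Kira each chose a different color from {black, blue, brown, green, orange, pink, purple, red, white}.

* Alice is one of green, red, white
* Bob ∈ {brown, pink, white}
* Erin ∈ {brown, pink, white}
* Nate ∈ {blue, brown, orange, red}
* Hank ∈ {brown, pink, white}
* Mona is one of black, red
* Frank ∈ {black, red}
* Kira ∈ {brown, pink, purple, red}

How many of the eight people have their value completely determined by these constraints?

2

Mona and Frank between them cover only {black, red} — a naked pair. Remove those values from Alice, Nate, Kira.
The 3 variables Bob, Erin, Hank are confined to {brown, pink, white}, which locks those values in; drop them from Alice, Nate, Kira.
Alice must be green (only option left).
Kira's domain is down to {purple}, so Kira = purple.
Determined: Alice=green, Kira=purple. The other people each still have more than one consistent value. That makes 2.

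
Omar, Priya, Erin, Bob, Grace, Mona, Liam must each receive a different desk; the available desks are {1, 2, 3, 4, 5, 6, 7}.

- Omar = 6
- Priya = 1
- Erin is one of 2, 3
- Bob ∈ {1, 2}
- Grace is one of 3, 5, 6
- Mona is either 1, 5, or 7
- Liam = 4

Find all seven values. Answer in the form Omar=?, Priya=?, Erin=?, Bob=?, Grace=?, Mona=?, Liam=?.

Omar must be 6 (only option left). So Grace can't be 6.
That leaves Priya = 1. Eliminate 1 elsewhere: Bob, Mona.
Bob's domain is down to {2}, so Bob = 2. So Erin can't be 2.
Liam's domain is down to {4}, so Liam = 4.
Erin's domain is down to {3}, so Erin = 3. Strike 3 from Grace.
Grace must be 5 (only option left). Eliminate 5 elsewhere: Mona.
Mona's domain is down to {7}, so Mona = 7.

Omar=6, Priya=1, Erin=3, Bob=2, Grace=5, Mona=7, Liam=4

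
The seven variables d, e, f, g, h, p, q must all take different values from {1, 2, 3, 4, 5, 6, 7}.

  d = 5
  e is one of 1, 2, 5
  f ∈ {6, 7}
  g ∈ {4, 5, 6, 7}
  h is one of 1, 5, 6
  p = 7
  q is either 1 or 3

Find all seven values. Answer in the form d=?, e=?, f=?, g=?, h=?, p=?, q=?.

d=5, e=2, f=6, g=4, h=1, p=7, q=3

d must be 5 (only option left). Strike 5 from e, g, h.
That leaves p = 7. Strike 7 from f, g.
That leaves f = 6. Eliminate 6 elsewhere: g, h.
g must be 4 (only option left).
h has just one choice, so h = 1. Eliminate 1 elsewhere: e, q.
q must be 3 (only option left).
e's domain is down to {2}, so e = 2.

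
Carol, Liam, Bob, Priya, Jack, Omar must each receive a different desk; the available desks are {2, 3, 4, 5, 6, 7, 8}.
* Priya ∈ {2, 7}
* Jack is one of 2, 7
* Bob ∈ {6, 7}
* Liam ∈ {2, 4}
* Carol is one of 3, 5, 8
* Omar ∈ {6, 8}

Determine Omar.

Priya and Jack between them cover only {2, 7} — a naked pair. Remove those values from Liam, Bob.
Liam's domain is down to {4}, so Liam = 4.
That leaves Bob = 6. Strike 6 from Omar.
So Omar = 8.

8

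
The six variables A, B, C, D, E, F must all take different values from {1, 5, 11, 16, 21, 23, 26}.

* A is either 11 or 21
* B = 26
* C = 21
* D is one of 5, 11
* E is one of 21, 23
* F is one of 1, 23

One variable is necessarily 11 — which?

B must be 26 (only option left).
C must be 21 (only option left). Eliminate 21 elsewhere: A, E.
So 11 goes to A.

A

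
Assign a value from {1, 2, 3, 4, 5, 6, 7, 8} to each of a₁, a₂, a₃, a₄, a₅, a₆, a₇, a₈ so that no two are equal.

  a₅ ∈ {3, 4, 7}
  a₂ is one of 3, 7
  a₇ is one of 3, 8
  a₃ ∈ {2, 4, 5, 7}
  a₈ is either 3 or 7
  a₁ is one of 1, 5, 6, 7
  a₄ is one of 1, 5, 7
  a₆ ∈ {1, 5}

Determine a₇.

8

The 8 variables draw from only 8 values {1, 2, 3, 4, 5, 6, 7, 8}, so each is used; only a₃ can be 2, hence a₃ = 2.
The 7 still-open variables together cover exactly {1, 3, 4, 5, 6, 7, 8} — 7 values for 7 variables — and 4 appears only in a₅'s list, so a₅ = 4.
The 6 still-open variables together cover exactly {1, 3, 5, 6, 7, 8} — 6 values for 6 variables — and 6 appears only in a₁'s list, so a₁ = 6.
The 5 still-open variables together cover exactly {1, 3, 5, 7, 8} — 5 values for 5 variables — and 8 appears only in a₇'s list, so a₇ = 8.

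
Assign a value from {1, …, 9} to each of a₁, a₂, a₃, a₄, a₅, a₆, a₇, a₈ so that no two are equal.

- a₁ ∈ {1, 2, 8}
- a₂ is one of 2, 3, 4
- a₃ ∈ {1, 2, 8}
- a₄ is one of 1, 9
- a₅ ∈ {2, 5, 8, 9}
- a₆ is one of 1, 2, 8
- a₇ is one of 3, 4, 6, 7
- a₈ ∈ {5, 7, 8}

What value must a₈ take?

a₁, a₃, a₆ between them cover only {1, 2, 8} — a naked triple. Remove those values from a₂, a₄, a₅, a₈.
a₄ has just one choice, so a₄ = 9. Remove 9 from a₅.
a₅'s domain is down to {5}, so a₅ = 5. Strike 5 from a₈.
So a₈ = 7.

7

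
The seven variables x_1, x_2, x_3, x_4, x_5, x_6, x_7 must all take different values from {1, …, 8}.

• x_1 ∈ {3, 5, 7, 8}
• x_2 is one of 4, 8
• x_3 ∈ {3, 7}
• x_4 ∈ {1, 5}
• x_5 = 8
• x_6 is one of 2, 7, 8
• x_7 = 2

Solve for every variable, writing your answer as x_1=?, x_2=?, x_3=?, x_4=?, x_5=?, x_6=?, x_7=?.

x_1=5, x_2=4, x_3=3, x_4=1, x_5=8, x_6=7, x_7=2

x_5 has just one choice, so x_5 = 8. Eliminate 8 elsewhere: x_1, x_2, x_6.
That leaves x_7 = 2. Eliminate 2 elsewhere: x_6.
x_2 must be 4 (only option left).
x_6 has just one choice, so x_6 = 7. So x_1, x_3 can't be 7.
x_3 has just one choice, so x_3 = 3. Eliminate 3 elsewhere: x_1.
x_1 must be 5 (only option left). Strike 5 from x_4.
x_4's domain is down to {1}, so x_4 = 1.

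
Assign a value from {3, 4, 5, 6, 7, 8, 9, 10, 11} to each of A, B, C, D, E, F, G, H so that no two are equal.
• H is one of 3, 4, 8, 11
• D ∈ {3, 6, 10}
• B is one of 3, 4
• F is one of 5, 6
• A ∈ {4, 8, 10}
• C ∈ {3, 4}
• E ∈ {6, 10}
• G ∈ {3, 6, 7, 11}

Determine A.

8

Among the 8 variables, 5 fits only F (and all 8 values in {3, 4, 5, 6, 7, 8, 10, 11} must be used), so F = 5.
The 7 still-open variables draw from only 7 values {3, 4, 6, 7, 8, 10, 11}, so each is used; only G can be 7, hence G = 7.
The 6 still-open variables together cover exactly {3, 4, 6, 8, 10, 11} — 6 values for 6 variables — and 11 appears only in H's list, so H = 11.
The 5 still-open variables draw from only 5 values {3, 4, 6, 8, 10}, so each is used; only A can be 8, hence A = 8.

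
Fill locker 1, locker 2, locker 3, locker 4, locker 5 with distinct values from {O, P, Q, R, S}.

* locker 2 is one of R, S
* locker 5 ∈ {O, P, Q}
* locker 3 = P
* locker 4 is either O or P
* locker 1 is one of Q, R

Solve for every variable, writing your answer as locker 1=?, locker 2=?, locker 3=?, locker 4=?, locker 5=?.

locker 3 has just one choice, so locker 3 = P. So locker 4, locker 5 can't be P.
locker 4 has just one choice, so locker 4 = O. Strike O from locker 5.
locker 5 must be Q (only option left). So locker 1 can't be Q.
locker 1's domain is down to {R}, so locker 1 = R. Remove R from locker 2.
That leaves locker 2 = S.

locker 1=R, locker 2=S, locker 3=P, locker 4=O, locker 5=Q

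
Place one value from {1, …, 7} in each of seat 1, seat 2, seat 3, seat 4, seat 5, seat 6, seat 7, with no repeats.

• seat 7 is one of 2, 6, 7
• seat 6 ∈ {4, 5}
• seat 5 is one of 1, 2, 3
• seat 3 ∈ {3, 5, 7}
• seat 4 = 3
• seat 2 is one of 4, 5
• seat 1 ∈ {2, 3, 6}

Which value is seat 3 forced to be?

7

seat 4 must be 3 (only option left). Remove 3 from seat 1, seat 3, seat 5.
Among the 6 still-open variables, 1 fits only seat 5 (and all 6 values in {1, 2, 4, 5, 6, 7} must be used), so seat 5 = 1.
seat 2 and seat 6 between them cover only {4, 5} — a naked pair. Remove those values from seat 3.
So seat 3 = 7.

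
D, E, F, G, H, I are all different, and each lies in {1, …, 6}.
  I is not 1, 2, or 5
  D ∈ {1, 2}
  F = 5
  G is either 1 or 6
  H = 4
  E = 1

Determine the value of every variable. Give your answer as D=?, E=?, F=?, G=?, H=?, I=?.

D=2, E=1, F=5, G=6, H=4, I=3

E must be 1 (only option left). So D, G can't be 1.
That leaves F = 5.
G must be 6 (only option left). So I can't be 6.
H's domain is down to {4}, so H = 4. Remove 4 from I.
I's domain is down to {3}, so I = 3.
D's domain is down to {2}, so D = 2.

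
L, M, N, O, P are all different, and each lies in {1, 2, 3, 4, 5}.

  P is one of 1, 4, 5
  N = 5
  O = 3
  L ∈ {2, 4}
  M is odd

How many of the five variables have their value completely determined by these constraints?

N's domain is down to {5}, so N = 5. Eliminate 5 elsewhere: M, P.
O has just one choice, so O = 3. So M can't be 3.
M has just one choice, so M = 1. Strike 1 from P.
P has just one choice, so P = 4. So L can't be 4.
L's domain is down to {2}, so L = 2.
Every variable is fixed: L=2, M=1, N=5, O=3, P=4. That makes 5.

5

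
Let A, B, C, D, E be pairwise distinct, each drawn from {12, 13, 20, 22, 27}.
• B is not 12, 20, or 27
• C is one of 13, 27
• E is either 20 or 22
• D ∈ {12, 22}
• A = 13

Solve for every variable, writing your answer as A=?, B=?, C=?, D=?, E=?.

A=13, B=22, C=27, D=12, E=20

A's domain is down to {13}, so A = 13. So B, C can't be 13.
That leaves B = 22. Remove 22 from D, E.
That leaves C = 27.
D's domain is down to {12}, so D = 12.
That leaves E = 20.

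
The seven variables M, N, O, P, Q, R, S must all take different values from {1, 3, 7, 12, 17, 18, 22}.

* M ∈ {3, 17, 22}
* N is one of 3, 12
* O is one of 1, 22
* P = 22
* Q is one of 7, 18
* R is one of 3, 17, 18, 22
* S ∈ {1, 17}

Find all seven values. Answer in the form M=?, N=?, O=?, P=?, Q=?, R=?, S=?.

P must be 22 (only option left). Strike 22 from M, O, R.
O must be 1 (only option left). Remove 1 from S.
S has just one choice, so S = 17. Strike 17 from M, R.
That leaves M = 3. Strike 3 from N, R.
N must be 12 (only option left).
R has just one choice, so R = 18. Strike 18 from Q.
Q has just one choice, so Q = 7.

M=3, N=12, O=1, P=22, Q=7, R=18, S=17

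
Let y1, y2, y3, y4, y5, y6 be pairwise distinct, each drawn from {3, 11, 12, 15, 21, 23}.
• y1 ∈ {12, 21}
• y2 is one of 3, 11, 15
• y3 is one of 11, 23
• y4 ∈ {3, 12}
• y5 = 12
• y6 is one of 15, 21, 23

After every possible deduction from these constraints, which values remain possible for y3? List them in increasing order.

11, 23

y5's domain is down to {12}, so y5 = 12. Eliminate 12 elsewhere: y1, y4.
y1 must be 21 (only option left). So y6 can't be 21.
y4's domain is down to {3}, so y4 = 3. So y2 can't be 3.
No further eliminations apply; y3 can still be any of 11, 23.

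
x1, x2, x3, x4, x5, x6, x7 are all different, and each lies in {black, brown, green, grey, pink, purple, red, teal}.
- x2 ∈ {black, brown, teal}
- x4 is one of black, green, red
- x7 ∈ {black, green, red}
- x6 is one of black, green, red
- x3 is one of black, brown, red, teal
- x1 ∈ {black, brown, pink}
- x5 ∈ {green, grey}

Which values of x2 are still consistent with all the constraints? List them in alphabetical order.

The 7 variables draw from only 7 values {black, brown, green, grey, pink, red, teal}, so each is used; only x5 can be grey, hence x5 = grey.
Among the 6 still-open variables, pink fits only x1 (and all 6 values in {black, brown, green, pink, red, teal} must be used), so x1 = pink.
x4, x6, x7 share exactly the 3 values {black, green, red}; by pigeonhole those values go to them, so strike black, green, red from x2, x3.
No further eliminations apply; x2 can still be any of brown, teal.

brown, teal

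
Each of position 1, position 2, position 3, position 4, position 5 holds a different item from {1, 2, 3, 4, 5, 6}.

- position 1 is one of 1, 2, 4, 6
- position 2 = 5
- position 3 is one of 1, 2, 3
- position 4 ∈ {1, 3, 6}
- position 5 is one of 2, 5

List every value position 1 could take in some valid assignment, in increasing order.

position 2 must be 5 (only option left). So position 5 can't be 5.
position 5 must be 2 (only option left). Strike 2 from position 1, position 3.
No further eliminations apply; position 1 can still be any of 1, 4, 6.

1, 4, 6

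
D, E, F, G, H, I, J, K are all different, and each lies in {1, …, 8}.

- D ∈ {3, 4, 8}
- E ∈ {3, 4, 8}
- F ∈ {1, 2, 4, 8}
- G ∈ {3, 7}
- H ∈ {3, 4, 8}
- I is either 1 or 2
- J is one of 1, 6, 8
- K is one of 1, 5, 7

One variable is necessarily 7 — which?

Among the 8 variables, 5 fits only K (and all 8 values in {1, 2, 3, 4, 5, 6, 7, 8} must be used), so K = 5.
Among the 7 still-open variables, 6 fits only J (and all 7 values in {1, 2, 3, 4, 6, 7, 8} must be used), so J = 6.
The 6 still-open variables together cover exactly {1, 2, 3, 4, 7, 8} — 6 values for 6 variables — and 7 appears only in G's list, so G = 7.

G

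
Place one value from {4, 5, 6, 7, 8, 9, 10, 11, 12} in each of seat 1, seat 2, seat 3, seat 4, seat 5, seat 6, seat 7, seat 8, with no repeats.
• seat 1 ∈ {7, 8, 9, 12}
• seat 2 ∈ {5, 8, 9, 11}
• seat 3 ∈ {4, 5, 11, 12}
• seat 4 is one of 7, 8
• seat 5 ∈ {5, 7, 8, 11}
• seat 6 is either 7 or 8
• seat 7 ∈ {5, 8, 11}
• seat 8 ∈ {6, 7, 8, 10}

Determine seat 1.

12

seat 4 and seat 6 share exactly the 2 values {7, 8}; by pigeonhole those values go to them, so strike 7, 8 from seat 1, seat 2, seat 5, seat 7, seat 8.
seat 5 and seat 7 between them cover only {5, 11} — a naked pair. Remove those values from seat 2, seat 3.
That leaves seat 2 = 9. So seat 1 can't be 9.
So seat 1 = 12.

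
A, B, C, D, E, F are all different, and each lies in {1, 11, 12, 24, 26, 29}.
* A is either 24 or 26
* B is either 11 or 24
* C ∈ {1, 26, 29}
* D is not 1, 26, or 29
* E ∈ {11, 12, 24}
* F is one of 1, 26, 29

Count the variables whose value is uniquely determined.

The 3 variables B, D, E are confined to {11, 12, 24}, which locks those values in; drop them from A.
A has just one choice, so A = 26. Strike 26 from C, F.
Determined: A=26. The other variables each still have more than one consistent value. That makes 1.

1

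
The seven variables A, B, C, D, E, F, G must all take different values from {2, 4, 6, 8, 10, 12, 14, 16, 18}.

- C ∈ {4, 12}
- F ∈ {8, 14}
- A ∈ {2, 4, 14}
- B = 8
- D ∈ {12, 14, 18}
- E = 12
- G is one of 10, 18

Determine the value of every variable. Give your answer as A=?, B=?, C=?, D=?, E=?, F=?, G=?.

A=2, B=8, C=4, D=18, E=12, F=14, G=10

B must be 8 (only option left). Strike 8 from F.
E must be 12 (only option left). Eliminate 12 elsewhere: C, D.
F's domain is down to {14}, so F = 14. Remove 14 from A, D.
C has just one choice, so C = 4. So A can't be 4.
D's domain is down to {18}, so D = 18. So G can't be 18.
G's domain is down to {10}, so G = 10.
A's domain is down to {2}, so A = 2.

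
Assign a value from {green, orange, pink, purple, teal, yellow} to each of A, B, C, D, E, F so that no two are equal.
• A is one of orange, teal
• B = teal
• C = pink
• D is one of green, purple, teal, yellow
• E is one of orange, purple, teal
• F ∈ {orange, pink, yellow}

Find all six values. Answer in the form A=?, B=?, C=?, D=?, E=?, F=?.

B's domain is down to {teal}, so B = teal. Eliminate teal elsewhere: A, D, E.
That leaves C = pink. Strike pink from F.
A must be orange (only option left). So E, F can't be orange.
E's domain is down to {purple}, so E = purple. Remove purple from D.
That leaves F = yellow. Strike yellow from D.
D's domain is down to {green}, so D = green.

A=orange, B=teal, C=pink, D=green, E=purple, F=yellow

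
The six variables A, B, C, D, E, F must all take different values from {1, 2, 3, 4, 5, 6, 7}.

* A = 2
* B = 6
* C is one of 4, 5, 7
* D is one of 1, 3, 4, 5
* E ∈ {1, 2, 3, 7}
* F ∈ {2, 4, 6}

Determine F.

A must be 2 (only option left). Strike 2 from E, F.
B has just one choice, so B = 6. Eliminate 6 elsewhere: F.
So F = 4.

4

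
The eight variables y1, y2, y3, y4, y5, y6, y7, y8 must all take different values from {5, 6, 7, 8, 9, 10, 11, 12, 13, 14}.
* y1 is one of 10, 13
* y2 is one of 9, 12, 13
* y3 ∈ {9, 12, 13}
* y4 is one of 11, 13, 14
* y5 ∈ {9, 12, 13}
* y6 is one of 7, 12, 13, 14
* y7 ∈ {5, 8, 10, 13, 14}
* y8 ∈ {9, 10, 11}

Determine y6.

y2, y3, y5 between them cover only {9, 12, 13} — a naked triple. Remove those values from y1, y4, y6, y7, y8.
y1's domain is down to {10}, so y1 = 10. Strike 10 from y7, y8.
y8 has just one choice, so y8 = 11. Eliminate 11 elsewhere: y4.
y4's domain is down to {14}, so y4 = 14. Strike 14 from y6, y7.
So y6 = 7.

7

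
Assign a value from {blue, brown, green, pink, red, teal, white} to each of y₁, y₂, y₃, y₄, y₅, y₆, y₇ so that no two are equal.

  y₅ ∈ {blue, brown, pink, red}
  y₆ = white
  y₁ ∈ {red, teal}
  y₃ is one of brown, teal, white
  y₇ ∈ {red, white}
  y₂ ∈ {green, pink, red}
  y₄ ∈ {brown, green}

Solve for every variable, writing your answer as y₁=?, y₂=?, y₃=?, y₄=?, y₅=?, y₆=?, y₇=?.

y₆'s domain is down to {white}, so y₆ = white. Eliminate white elsewhere: y₃, y₇.
y₇ has just one choice, so y₇ = red. So y₁, y₂, y₅ can't be red.
That leaves y₁ = teal. Eliminate teal elsewhere: y₃.
That leaves y₃ = brown. So y₄, y₅ can't be brown.
y₄ must be green (only option left). So y₂ can't be green.
y₂ must be pink (only option left). So y₅ can't be pink.
y₅ has just one choice, so y₅ = blue.

y₁=teal, y₂=pink, y₃=brown, y₄=green, y₅=blue, y₆=white, y₇=red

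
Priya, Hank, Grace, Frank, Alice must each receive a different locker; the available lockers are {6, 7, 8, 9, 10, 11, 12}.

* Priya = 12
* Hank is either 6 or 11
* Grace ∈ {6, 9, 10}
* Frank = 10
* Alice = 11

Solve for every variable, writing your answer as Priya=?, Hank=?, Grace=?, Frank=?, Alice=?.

Priya must be 12 (only option left).
Frank must be 10 (only option left). Strike 10 from Grace.
Alice must be 11 (only option left). Strike 11 from Hank.
Hank's domain is down to {6}, so Hank = 6. Strike 6 from Grace.
Grace must be 9 (only option left).

Priya=12, Hank=6, Grace=9, Frank=10, Alice=11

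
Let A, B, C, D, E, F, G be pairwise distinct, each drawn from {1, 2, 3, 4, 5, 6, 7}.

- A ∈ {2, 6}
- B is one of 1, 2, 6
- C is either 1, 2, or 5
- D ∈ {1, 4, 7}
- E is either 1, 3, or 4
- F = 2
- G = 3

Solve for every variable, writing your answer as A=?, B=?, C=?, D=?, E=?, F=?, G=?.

A=6, B=1, C=5, D=7, E=4, F=2, G=3

F's domain is down to {2}, so F = 2. So A, B, C can't be 2.
G must be 3 (only option left). Remove 3 from E.
A must be 6 (only option left). Remove 6 from B.
B's domain is down to {1}, so B = 1. Strike 1 from C, D, E.
C's domain is down to {5}, so C = 5.
E has just one choice, so E = 4. Eliminate 4 elsewhere: D.
D's domain is down to {7}, so D = 7.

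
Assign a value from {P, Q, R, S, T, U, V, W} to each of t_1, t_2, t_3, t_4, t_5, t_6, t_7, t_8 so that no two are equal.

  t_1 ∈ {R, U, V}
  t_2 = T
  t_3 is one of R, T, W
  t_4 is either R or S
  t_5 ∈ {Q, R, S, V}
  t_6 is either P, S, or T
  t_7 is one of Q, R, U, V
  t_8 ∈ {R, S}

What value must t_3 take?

t_2's domain is down to {T}, so t_2 = T. So t_3, t_6 can't be T.
The 7 still-open variables draw from only 7 values {P, Q, R, S, U, V, W}, so each is used; only t_6 can be P, hence t_6 = P.
The 6 still-open variables together cover exactly {Q, R, S, U, V, W} — 6 values for 6 variables — and W appears only in t_3's list, so t_3 = W.

W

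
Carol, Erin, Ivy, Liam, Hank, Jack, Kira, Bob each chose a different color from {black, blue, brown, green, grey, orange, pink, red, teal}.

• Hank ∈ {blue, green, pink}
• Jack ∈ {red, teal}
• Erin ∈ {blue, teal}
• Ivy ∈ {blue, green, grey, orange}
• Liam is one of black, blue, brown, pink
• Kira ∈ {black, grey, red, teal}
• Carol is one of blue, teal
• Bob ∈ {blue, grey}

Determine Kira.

black

Carol and Erin between them cover only {blue, teal} — a naked pair. Remove those values from Ivy, Liam, Hank, Jack, Kira, Bob.
Jack's domain is down to {red}, so Jack = red. So Kira can't be red.
Bob's domain is down to {grey}, so Bob = grey. Strike grey from Ivy, Kira.
So Kira = black.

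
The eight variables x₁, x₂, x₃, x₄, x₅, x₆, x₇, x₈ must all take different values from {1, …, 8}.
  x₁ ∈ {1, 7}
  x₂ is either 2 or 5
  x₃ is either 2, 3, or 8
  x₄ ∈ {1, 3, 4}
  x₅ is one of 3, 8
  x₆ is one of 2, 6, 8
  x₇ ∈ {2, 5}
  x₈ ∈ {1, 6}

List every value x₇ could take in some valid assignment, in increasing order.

The 8 variables draw from only 8 values {1, 2, 3, 4, 5, 6, 7, 8}, so each is used; only x₄ can be 4, hence x₄ = 4.
The 7 still-open variables together cover exactly {1, 2, 3, 5, 6, 7, 8} — 7 values for 7 variables — and 7 appears only in x₁'s list, so x₁ = 7.
The 6 still-open variables draw from only 6 values {1, 2, 3, 5, 6, 8}, so each is used; only x₈ can be 1, hence x₈ = 1.
The 5 still-open variables together cover exactly {2, 3, 5, 6, 8} — 5 values for 5 variables — and 6 appears only in x₆'s list, so x₆ = 6.
x₂ and x₇ between them cover only {2, 5} — a naked pair. Remove those values from x₃.
No further eliminations apply; x₇ can still be any of 2, 5.

2, 5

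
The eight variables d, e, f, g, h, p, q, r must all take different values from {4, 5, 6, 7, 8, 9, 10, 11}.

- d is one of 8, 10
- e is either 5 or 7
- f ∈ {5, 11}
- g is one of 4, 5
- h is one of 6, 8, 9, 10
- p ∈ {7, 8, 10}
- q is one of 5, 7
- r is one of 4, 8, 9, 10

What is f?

The 8 variables draw from only 8 values {4, 5, 6, 7, 8, 9, 10, 11}, so each is used; only h can be 6, hence h = 6.
The 7 still-open variables together cover exactly {4, 5, 7, 8, 9, 10, 11} — 7 values for 7 variables — and 9 appears only in r's list, so r = 9.
Among the 6 still-open variables, 4 fits only g (and all 6 values in {4, 5, 7, 8, 10, 11} must be used), so g = 4.
The 5 still-open variables draw from only 5 values {5, 7, 8, 10, 11}, so each is used; only f can be 11, hence f = 11.

11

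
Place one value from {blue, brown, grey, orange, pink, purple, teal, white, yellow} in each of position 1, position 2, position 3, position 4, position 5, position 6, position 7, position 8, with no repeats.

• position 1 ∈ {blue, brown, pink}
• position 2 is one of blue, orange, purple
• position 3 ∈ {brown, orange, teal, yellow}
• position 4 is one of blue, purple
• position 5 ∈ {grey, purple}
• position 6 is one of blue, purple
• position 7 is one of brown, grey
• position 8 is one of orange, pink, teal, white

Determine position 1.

pink

position 4 and position 6 between them cover only {blue, purple} — a naked pair. Remove those values from position 1, position 2, position 5.
That leaves position 2 = orange. So position 3, position 8 can't be orange.
position 5 must be grey (only option left). Strike grey from position 7.
position 7's domain is down to {brown}, so position 7 = brown. So position 1, position 3 can't be brown.
So position 1 = pink.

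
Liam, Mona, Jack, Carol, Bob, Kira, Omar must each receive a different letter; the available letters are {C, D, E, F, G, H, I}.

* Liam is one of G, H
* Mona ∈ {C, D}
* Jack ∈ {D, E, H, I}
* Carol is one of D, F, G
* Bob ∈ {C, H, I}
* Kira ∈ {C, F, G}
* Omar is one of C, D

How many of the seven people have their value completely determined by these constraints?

The 7 variables draw from only 7 values {C, D, E, F, G, H, I}, so each is used; only Jack can be E, hence Jack = E.
The 6 still-open variables together cover exactly {C, D, F, G, H, I} — 6 values for 6 variables — and I appears only in Bob's list, so Bob = I.
Among the 5 still-open variables, H fits only Liam (and all 5 values in {C, D, F, G, H} must be used), so Liam = H.
Mona and Omar share exactly the 2 values {C, D}; by pigeonhole those values go to them, so strike C, D from Carol, Kira.
Determined: Liam=H, Jack=E, Bob=I. The other people each still have more than one consistent value. That makes 3.

3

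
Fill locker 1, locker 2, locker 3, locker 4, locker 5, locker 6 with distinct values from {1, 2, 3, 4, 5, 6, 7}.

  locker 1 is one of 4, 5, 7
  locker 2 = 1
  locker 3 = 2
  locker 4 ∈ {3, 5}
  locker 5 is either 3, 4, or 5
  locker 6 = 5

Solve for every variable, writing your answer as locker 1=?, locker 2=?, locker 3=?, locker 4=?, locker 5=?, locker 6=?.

locker 1=7, locker 2=1, locker 3=2, locker 4=3, locker 5=4, locker 6=5

locker 2's domain is down to {1}, so locker 2 = 1.
locker 3's domain is down to {2}, so locker 3 = 2.
locker 6's domain is down to {5}, so locker 6 = 5. Strike 5 from locker 1, locker 4, locker 5.
locker 4 has just one choice, so locker 4 = 3. Eliminate 3 elsewhere: locker 5.
locker 5 has just one choice, so locker 5 = 4. Strike 4 from locker 1.
locker 1's domain is down to {7}, so locker 1 = 7.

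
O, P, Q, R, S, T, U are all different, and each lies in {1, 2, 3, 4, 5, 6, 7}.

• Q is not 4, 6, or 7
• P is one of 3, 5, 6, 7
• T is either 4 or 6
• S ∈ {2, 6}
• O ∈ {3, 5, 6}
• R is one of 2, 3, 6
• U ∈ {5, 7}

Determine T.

Among the 7 variables, 1 fits only Q (and all 7 values in {1, 2, 3, 4, 5, 6, 7} must be used), so Q = 1.
The 6 still-open variables draw from only 6 values {2, 3, 4, 5, 6, 7}, so each is used; only T can be 4, hence T = 4.

4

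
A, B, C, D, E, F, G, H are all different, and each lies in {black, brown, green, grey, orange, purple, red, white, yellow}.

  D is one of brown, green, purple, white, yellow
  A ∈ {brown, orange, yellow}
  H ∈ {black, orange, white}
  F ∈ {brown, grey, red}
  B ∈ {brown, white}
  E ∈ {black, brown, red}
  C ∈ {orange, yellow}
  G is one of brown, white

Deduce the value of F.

grey

B and G between them cover only {brown, white} — a naked pair. Remove those values from A, D, E, F, H.
The 2 variables A and C are confined to {orange, yellow}, which locks those values in; drop them from D, H.
That leaves H = black. Remove black from E.
E has just one choice, so E = red. So F can't be red.
So F = grey.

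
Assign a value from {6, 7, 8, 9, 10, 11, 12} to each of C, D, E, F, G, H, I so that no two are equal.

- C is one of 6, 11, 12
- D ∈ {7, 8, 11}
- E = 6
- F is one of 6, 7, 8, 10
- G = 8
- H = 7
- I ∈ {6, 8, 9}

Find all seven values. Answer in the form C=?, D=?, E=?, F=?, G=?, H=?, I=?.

E has just one choice, so E = 6. Remove 6 from C, F, I.
G must be 8 (only option left). Remove 8 from D, F, I.
That leaves H = 7. Remove 7 from D, F.
I must be 9 (only option left).
That leaves D = 11. So C can't be 11.
That leaves F = 10.
C has just one choice, so C = 12.

C=12, D=11, E=6, F=10, G=8, H=7, I=9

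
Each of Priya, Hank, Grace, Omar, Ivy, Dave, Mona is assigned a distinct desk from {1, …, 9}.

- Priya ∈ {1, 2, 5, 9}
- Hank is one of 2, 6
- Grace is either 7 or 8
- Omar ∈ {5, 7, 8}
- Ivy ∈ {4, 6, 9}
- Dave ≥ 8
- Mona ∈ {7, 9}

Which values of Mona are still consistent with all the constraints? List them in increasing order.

7, 9

Grace, Dave, Mona between them cover only {7, 8, 9} — a naked triple. Remove those values from Priya, Omar, Ivy.
That leaves Omar = 5. Strike 5 from Priya.
No further eliminations apply; Mona can still be any of 7, 9.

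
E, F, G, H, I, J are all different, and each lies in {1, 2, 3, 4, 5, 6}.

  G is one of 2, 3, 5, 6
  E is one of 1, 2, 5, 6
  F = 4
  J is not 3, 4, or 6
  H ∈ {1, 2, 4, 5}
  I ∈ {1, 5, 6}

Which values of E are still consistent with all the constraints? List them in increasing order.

F's domain is down to {4}, so F = 4. Remove 4 from H.
The 5 still-open variables together cover exactly {1, 2, 3, 5, 6} — 5 values for 5 variables — and 3 appears only in G's list, so G = 3.
No further eliminations apply; E can still be any of 1, 2, 5, 6.

1, 2, 5, 6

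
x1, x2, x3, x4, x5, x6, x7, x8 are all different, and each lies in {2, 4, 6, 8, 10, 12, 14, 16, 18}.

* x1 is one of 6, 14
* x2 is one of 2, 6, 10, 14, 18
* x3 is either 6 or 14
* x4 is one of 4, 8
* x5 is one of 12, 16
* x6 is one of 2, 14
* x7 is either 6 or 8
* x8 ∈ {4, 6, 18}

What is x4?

x1 and x3 share exactly the 2 values {6, 14}; by pigeonhole those values go to them, so strike 6, 14 from x2, x6, x7, x8.
x6's domain is down to {2}, so x6 = 2. So x2 can't be 2.
x7 has just one choice, so x7 = 8. Remove 8 from x4.
So x4 = 4.

4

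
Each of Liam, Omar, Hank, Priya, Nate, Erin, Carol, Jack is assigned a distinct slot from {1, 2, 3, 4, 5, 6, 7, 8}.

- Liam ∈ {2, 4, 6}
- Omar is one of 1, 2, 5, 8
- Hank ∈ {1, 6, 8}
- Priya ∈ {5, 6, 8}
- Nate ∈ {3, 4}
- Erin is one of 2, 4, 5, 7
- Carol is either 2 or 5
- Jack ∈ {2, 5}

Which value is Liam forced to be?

The 8 variables draw from only 8 values {1, 2, 3, 4, 5, 6, 7, 8}, so each is used; only Nate can be 3, hence Nate = 3.
The 7 still-open variables together cover exactly {1, 2, 4, 5, 6, 7, 8} — 7 values for 7 variables — and 7 appears only in Erin's list, so Erin = 7.
Among the 6 still-open variables, 4 fits only Liam (and all 6 values in {1, 2, 4, 5, 6, 8} must be used), so Liam = 4.

4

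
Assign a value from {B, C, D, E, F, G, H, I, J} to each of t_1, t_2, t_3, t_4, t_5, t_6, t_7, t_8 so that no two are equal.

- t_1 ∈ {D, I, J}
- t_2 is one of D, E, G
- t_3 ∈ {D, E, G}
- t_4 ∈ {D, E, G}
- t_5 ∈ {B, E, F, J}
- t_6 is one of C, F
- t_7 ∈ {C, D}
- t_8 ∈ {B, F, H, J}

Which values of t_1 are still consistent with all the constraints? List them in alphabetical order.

The 3 variables t_2, t_3, t_4 are confined to {D, E, G}, which locks those values in; drop them from t_1, t_5, t_7.
t_7 has just one choice, so t_7 = C. Eliminate C elsewhere: t_6.
t_6's domain is down to {F}, so t_6 = F. So t_5, t_8 can't be F.
No further eliminations apply; t_1 can still be any of I, J.

I, J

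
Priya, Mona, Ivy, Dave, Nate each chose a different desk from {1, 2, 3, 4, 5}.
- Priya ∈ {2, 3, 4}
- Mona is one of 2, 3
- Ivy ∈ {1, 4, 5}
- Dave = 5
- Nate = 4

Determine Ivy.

1

Dave's domain is down to {5}, so Dave = 5. Eliminate 5 elsewhere: Ivy.
Nate must be 4 (only option left). Strike 4 from Priya, Ivy.
So Ivy = 1.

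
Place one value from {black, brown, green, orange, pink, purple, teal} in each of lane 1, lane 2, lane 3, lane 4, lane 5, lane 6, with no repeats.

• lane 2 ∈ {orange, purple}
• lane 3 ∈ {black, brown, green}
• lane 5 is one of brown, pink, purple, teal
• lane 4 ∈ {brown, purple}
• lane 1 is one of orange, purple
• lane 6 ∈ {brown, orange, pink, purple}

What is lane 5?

teal

lane 1 and lane 2 share exactly the 2 values {orange, purple}; by pigeonhole those values go to them, so strike orange, purple from lane 4, lane 5, lane 6.
lane 4 must be brown (only option left). Strike brown from lane 3, lane 5, lane 6.
That leaves lane 6 = pink. Eliminate pink elsewhere: lane 5.
So lane 5 = teal.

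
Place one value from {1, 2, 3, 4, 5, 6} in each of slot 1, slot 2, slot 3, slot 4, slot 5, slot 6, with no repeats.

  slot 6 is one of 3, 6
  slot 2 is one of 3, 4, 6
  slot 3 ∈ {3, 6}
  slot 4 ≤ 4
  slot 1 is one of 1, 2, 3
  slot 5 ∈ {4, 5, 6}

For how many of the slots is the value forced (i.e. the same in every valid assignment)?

2

The 6 variables together cover exactly {1, 2, 3, 4, 5, 6} — 6 values for 6 variables — and 5 appears only in slot 5's list, so slot 5 = 5.
The 2 variables slot 3 and slot 6 are confined to {3, 6}, which locks those values in; drop them from slot 1, slot 2, slot 4.
That leaves slot 2 = 4. Strike 4 from slot 4.
Determined: slot 2=4, slot 5=5. The other slots each still have more than one consistent value. That makes 2.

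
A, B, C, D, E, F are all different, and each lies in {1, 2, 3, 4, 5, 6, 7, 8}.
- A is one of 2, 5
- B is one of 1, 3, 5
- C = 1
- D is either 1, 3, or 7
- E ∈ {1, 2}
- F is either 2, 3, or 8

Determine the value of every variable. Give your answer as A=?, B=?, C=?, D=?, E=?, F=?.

C must be 1 (only option left). Strike 1 from B, D, E.
E has just one choice, so E = 2. So A, F can't be 2.
A's domain is down to {5}, so A = 5. Strike 5 from B.
B must be 3 (only option left). Eliminate 3 elsewhere: D, F.
D must be 7 (only option left).
F must be 8 (only option left).

A=5, B=3, C=1, D=7, E=2, F=8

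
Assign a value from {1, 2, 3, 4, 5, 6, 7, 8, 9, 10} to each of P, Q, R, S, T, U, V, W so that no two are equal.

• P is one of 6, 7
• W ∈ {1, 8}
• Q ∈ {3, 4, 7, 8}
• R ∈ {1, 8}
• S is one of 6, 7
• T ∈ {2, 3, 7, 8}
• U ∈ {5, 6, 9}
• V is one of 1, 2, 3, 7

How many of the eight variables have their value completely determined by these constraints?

The 2 variables P and S are confined to {6, 7}, which locks those values in; drop them from Q, T, U, V.
The 2 variables R and W are confined to {1, 8}, which locks those values in; drop them from Q, T, V.
T and V share exactly the 2 values {2, 3}; by pigeonhole those values go to them, so strike 2, 3 from Q.
Q has just one choice, so Q = 4.
Determined: Q=4. The other variables each still have more than one consistent value. That makes 1.

1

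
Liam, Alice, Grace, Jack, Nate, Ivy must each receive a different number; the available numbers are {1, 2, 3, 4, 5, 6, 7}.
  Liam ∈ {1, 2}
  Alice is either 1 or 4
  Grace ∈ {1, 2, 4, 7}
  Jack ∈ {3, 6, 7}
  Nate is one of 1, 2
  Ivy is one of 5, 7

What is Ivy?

Liam and Nate share exactly the 2 values {1, 2}; by pigeonhole those values go to them, so strike 1, 2 from Alice, Grace.
Alice's domain is down to {4}, so Alice = 4. Eliminate 4 elsewhere: Grace.
Grace's domain is down to {7}, so Grace = 7. Remove 7 from Jack, Ivy.
So Ivy = 5.

5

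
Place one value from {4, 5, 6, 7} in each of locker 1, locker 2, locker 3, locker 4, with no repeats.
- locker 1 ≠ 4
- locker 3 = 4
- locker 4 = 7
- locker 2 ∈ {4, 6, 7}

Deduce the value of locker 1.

locker 3 has just one choice, so locker 3 = 4. Eliminate 4 elsewhere: locker 2.
That leaves locker 4 = 7. So locker 1, locker 2 can't be 7.
locker 2 must be 6 (only option left). Eliminate 6 elsewhere: locker 1.
So locker 1 = 5.

5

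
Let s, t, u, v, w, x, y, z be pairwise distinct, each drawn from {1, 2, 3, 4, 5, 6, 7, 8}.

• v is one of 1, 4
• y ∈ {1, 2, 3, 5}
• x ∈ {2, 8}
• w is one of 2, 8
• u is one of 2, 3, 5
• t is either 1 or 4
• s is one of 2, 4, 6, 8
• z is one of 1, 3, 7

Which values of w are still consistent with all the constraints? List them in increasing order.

2, 8

Among the 8 variables, 6 fits only s (and all 8 values in {1, 2, 3, 4, 5, 6, 7, 8} must be used), so s = 6.
The 7 still-open variables draw from only 7 values {1, 2, 3, 4, 5, 7, 8}, so each is used; only z can be 7, hence z = 7.
t and v between them cover only {1, 4} — a naked pair. Remove those values from y.
w and x between them cover only {2, 8} — a naked pair. Remove those values from u, y.
No further eliminations apply; w can still be any of 2, 8.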